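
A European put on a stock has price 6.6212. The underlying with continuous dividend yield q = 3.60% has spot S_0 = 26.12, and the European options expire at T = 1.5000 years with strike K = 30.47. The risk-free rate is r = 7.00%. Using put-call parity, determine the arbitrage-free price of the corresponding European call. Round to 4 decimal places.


Answer: Call price = 3.9352

Derivation:
Put-call parity: C - P = S_0 * exp(-qT) - K * exp(-rT).
S_0 * exp(-qT) = 26.1200 * 0.94743211 = 24.74692662
K * exp(-rT) = 30.4700 * 0.90032452 = 27.43288820
C = P + S*exp(-qT) - K*exp(-rT)
C = 6.6212 + 24.74692662 - 27.43288820 = 3.9352


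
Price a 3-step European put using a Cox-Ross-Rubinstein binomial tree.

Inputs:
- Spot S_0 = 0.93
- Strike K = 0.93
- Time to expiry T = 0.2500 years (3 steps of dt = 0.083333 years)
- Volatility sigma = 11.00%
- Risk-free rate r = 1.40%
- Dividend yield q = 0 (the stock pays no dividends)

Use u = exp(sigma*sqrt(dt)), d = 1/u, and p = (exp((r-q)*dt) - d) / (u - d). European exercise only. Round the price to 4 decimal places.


Answer: Price = V(0,0) = 0.0205

Derivation:
dt = T/N = 0.083333
u = exp(sigma*sqrt(dt)) = 1.032264; d = 1/u = 0.968745
p = (exp((r-q)*dt) - d) / (u - d) = 0.510440
Discount per step: exp(-r*dt) = 0.998834
Stock lattice S(k, i) with i counting down-moves:
  k=0: S(0,0) = 0.9300
  k=1: S(1,0) = 0.9600; S(1,1) = 0.9009
  k=2: S(2,0) = 0.9910; S(2,1) = 0.9300; S(2,2) = 0.8728
  k=3: S(3,0) = 1.0230; S(3,1) = 0.9600; S(3,2) = 0.9009; S(3,3) = 0.8455
Terminal payoffs V(N, i) = max(K - S_T, 0):
  V(3,0) = 0.000000; V(3,1) = 0.000000; V(3,2) = 0.029068; V(3,3) = 0.084505
Backward induction: V(k, i) = exp(-r*dt) * [p * V(k+1, i) + (1-p) * V(k+1, i+1)].
  V(2,0) = exp(-r*dt) * [p*0.000000 + (1-p)*0.000000] = 0.000000
  V(2,1) = exp(-r*dt) * [p*0.000000 + (1-p)*0.029068] = 0.014214
  V(2,2) = exp(-r*dt) * [p*0.029068 + (1-p)*0.084505] = 0.056142
  V(1,0) = exp(-r*dt) * [p*0.000000 + (1-p)*0.014214] = 0.006950
  V(1,1) = exp(-r*dt) * [p*0.014214 + (1-p)*0.056142] = 0.034700
  V(0,0) = exp(-r*dt) * [p*0.006950 + (1-p)*0.034700] = 0.020511


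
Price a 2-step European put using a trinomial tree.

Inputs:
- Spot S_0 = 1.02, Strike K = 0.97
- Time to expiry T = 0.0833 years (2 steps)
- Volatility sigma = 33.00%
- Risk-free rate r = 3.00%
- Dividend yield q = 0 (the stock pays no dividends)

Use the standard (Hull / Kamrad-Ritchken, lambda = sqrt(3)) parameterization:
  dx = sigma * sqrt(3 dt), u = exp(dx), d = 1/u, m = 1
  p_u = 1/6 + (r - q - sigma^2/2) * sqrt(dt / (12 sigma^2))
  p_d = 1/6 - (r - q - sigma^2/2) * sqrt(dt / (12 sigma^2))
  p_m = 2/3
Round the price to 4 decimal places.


dt = T/N = 0.041650; dx = sigma*sqrt(3*dt) = 0.116649
u = exp(dx) = 1.123725; d = 1/u = 0.889897
p_u = 0.162302, p_m = 0.666667, p_d = 0.171032
Discount per step: exp(-r*dt) = 0.998751
Stock lattice S(k, j) with j the centered position index:
  k=0: S(0,+0) = 1.0200
  k=1: S(1,-1) = 0.9077; S(1,+0) = 1.0200; S(1,+1) = 1.1462
  k=2: S(2,-2) = 0.8078; S(2,-1) = 0.9077; S(2,+0) = 1.0200; S(2,+1) = 1.1462; S(2,+2) = 1.2880
Terminal payoffs V(N, j) = max(K - S_T, 0):
  V(2,-2) = 0.162245; V(2,-1) = 0.062305; V(2,+0) = 0.000000; V(2,+1) = 0.000000; V(2,+2) = 0.000000
Backward induction: V(k, j) = exp(-r*dt) * [p_u * V(k+1, j+1) + p_m * V(k+1, j) + p_d * V(k+1, j-1)]
  V(1,-1) = exp(-r*dt) * [p_u*0.000000 + p_m*0.062305 + p_d*0.162245] = 0.069199
  V(1,+0) = exp(-r*dt) * [p_u*0.000000 + p_m*0.000000 + p_d*0.062305] = 0.010643
  V(1,+1) = exp(-r*dt) * [p_u*0.000000 + p_m*0.000000 + p_d*0.000000] = 0.000000
  V(0,+0) = exp(-r*dt) * [p_u*0.000000 + p_m*0.010643 + p_d*0.069199] = 0.018907

Answer: Price = V(0,0) = 0.0189


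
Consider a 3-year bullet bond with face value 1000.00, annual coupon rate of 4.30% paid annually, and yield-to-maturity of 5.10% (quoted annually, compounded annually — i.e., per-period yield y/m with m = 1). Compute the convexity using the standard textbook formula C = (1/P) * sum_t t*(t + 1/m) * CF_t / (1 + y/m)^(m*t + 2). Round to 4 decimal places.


Coupon per period c = face * coupon_rate / m = 43.000000
Periods per year m = 1; per-period yield y/m = 0.051000
Number of cashflows N = 3
Cashflows (t years, CF_t, discount factor 1/(1+y/m)^(m*t), PV):
  t = 1.0000: CF_t = 43.000000, DF = 0.951475, PV = 40.913416
  t = 2.0000: CF_t = 43.000000, DF = 0.905304, PV = 38.928084
  t = 3.0000: CF_t = 1043.000000, DF = 0.861374, PV = 898.413275
Price P = sum_t PV_t = 978.254774
Convexity numerator sum_t t*(t + 1/m) * CF_t / (1+y/m)^(m*t + 2):
  t = 1.0000: term = 74.078180
  t = 2.0000: term = 211.450561
  t = 3.0000: term = 9760.048467
Convexity = (1/P) * sum = 10045.577208 / 978.254774 = 10.268876

Answer: Convexity = 10.2689


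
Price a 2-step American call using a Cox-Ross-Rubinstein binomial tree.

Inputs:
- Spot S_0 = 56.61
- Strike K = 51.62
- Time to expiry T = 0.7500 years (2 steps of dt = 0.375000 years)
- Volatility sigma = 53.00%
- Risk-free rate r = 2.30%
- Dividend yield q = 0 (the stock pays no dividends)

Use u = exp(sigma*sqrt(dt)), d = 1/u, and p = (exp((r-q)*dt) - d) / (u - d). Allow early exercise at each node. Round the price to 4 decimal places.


dt = T/N = 0.375000
u = exp(sigma*sqrt(dt)) = 1.383418; d = 1/u = 0.722847
p = (exp((r-q)*dt) - d) / (u - d) = 0.432679
Discount per step: exp(-r*dt) = 0.991412
Stock lattice S(k, i) with i counting down-moves:
  k=0: S(0,0) = 56.6100
  k=1: S(1,0) = 78.3153; S(1,1) = 40.9204
  k=2: S(2,0) = 108.3428; S(2,1) = 56.6100; S(2,2) = 29.5792
Terminal payoffs V(N, i) = max(S_T - K, 0):
  V(2,0) = 56.722817; V(2,1) = 4.990000; V(2,2) = 0.000000
Backward induction: V(k, i) = exp(-r*dt) * [p * V(k+1, i) + (1-p) * V(k+1, i+1)]; then take max(V_cont, immediate exercise) for American.
  V(1,0) = exp(-r*dt) * [p*56.722817 + (1-p)*4.990000] = 27.138612; exercise = 26.695304; V(1,0) = max -> 27.138612
  V(1,1) = exp(-r*dt) * [p*4.990000 + (1-p)*0.000000] = 2.140526; exercise = 0.000000; V(1,1) = max -> 2.140526
  V(0,0) = exp(-r*dt) * [p*27.138612 + (1-p)*2.140526] = 12.845398; exercise = 4.990000; V(0,0) = max -> 12.845398

Answer: Price = V(0,0) = 12.8454


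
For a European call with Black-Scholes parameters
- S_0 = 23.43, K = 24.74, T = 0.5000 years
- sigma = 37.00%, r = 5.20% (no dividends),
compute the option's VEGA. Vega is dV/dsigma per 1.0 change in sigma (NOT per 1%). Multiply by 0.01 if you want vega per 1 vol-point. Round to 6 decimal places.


d1 = 0.0222485819; d2 = -0.2393809272
phi(d1) = 0.3988435545; exp(-qT) = 1.0000000000; exp(-rT) = 0.9743350896
Vega = S * exp(-qT) * phi(d1) * sqrt(T) = 23.4300 * 1.0000000000 * 0.3988435545 * 0.7071067812 = 6.607845

Answer: Vega = 6.607845


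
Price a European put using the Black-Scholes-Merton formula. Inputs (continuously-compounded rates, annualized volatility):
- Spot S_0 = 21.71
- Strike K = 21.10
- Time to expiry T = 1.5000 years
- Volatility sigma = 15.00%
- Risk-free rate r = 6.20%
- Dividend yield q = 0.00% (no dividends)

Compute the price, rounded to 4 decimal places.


Answer: Price = 0.5709

Derivation:
d1 = (ln(S/K) + (r - q + 0.5*sigma^2) * T) / (sigma * sqrt(T)) = 0.75321779
d2 = d1 - sigma * sqrt(T) = 0.56950606
exp(-rT) = 0.91119350; exp(-qT) = 1.00000000
P = K * exp(-rT) * N(-d2) - S_0 * exp(-qT) * N(-d1)
N(-d1) = 0.22565953; N(-d2) = 0.28450638
P = 21.1000 * 0.91119350 * 0.28450638 - 21.7100 * 1.00000000 * 0.22565953 = 0.5709


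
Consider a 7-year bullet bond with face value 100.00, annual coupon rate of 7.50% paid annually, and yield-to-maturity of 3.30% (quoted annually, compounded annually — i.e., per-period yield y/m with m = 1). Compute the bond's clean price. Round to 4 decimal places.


Answer: Price = 125.8739

Derivation:
Coupon per period c = face * coupon_rate / m = 7.500000
Periods per year m = 1; per-period yield y/m = 0.033000
Number of cashflows N = 7
Cashflows (t years, CF_t, discount factor 1/(1+y/m)^(m*t), PV):
  t = 1.0000: CF_t = 7.500000, DF = 0.968054, PV = 7.260407
  t = 2.0000: CF_t = 7.500000, DF = 0.937129, PV = 7.028467
  t = 3.0000: CF_t = 7.500000, DF = 0.907192, PV = 6.803937
  t = 4.0000: CF_t = 7.500000, DF = 0.878211, PV = 6.586580
  t = 5.0000: CF_t = 7.500000, DF = 0.850156, PV = 6.376167
  t = 6.0000: CF_t = 7.500000, DF = 0.822997, PV = 6.172475
  t = 7.0000: CF_t = 107.500000, DF = 0.796705, PV = 85.645828
Price P = sum_t PV_t = 125.873861


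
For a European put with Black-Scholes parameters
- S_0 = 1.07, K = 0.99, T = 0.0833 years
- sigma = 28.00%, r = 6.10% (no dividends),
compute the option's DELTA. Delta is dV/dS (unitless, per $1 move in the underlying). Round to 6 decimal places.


d1 = 1.0648754839; d2 = 0.9840626137
phi(d1) = 0.2262944093; exp(-qT) = 1.0000000000; exp(-rT) = 0.9949315880
N(-d1) = 0.1434661403
Delta = -exp(-qT) * N(-d1) = -1.0000000000 * 0.1434661403 = -0.143466

Answer: Delta = -0.143466


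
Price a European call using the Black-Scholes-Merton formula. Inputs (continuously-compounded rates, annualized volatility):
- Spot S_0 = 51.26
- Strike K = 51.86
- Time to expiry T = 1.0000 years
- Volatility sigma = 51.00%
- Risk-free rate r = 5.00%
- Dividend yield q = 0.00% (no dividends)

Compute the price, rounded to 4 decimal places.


Answer: Price = 11.1159

Derivation:
d1 = (ln(S/K) + (r - q + 0.5*sigma^2) * T) / (sigma * sqrt(T)) = 0.33022145
d2 = d1 - sigma * sqrt(T) = -0.17977855
exp(-rT) = 0.95122942; exp(-qT) = 1.00000000
C = S_0 * exp(-qT) * N(d1) - K * exp(-rT) * N(d2)
N(d1) = 0.62938368; N(d2) = 0.42866321
C = 51.2600 * 1.00000000 * 0.62938368 - 51.8600 * 0.95122942 * 0.42866321 = 11.1159


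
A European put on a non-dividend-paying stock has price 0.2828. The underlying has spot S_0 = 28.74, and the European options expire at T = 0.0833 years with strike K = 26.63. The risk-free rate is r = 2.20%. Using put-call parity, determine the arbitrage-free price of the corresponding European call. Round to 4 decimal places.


Put-call parity: C - P = S_0 * exp(-qT) - K * exp(-rT).
S_0 * exp(-qT) = 28.7400 * 1.00000000 = 28.74000000
K * exp(-rT) = 26.6300 * 0.99816908 = 26.58124255
C = P + S*exp(-qT) - K*exp(-rT)
C = 0.2828 + 28.74000000 - 26.58124255 = 2.4416

Answer: Call price = 2.4416


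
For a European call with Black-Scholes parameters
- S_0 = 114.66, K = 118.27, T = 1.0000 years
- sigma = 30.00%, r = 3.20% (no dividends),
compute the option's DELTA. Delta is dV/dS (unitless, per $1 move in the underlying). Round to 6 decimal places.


Answer: Delta = 0.560934

Derivation:
d1 = 0.1533369374; d2 = -0.1466630626
phi(d1) = 0.3942797322; exp(-qT) = 1.0000000000; exp(-rT) = 0.9685065821
N(d1) = 0.5609337134
Delta = exp(-qT) * N(d1) = 1.0000000000 * 0.5609337134 = 0.560934


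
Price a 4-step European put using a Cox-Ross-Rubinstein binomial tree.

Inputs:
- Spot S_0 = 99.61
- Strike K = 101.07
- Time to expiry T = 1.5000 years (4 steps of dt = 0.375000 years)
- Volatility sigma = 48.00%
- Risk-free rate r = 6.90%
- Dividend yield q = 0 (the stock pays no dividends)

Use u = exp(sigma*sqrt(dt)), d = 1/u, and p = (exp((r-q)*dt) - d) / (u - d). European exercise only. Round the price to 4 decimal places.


Answer: Price = V(0,0) = 16.9587

Derivation:
dt = T/N = 0.375000
u = exp(sigma*sqrt(dt)) = 1.341702; d = 1/u = 0.745322
p = (exp((r-q)*dt) - d) / (u - d) = 0.470993
Discount per step: exp(-r*dt) = 0.974457
Stock lattice S(k, i) with i counting down-moves:
  k=0: S(0,0) = 99.6100
  k=1: S(1,0) = 133.6469; S(1,1) = 74.2415
  k=2: S(2,0) = 179.3143; S(2,1) = 99.6100; S(2,2) = 55.3339
  k=3: S(3,0) = 240.5863; S(3,1) = 133.6469; S(3,2) = 74.2415; S(3,3) = 41.2416
  k=4: S(4,0) = 322.7951; S(4,1) = 179.3143; S(4,2) = 99.6100; S(4,3) = 55.3339; S(4,4) = 30.7382
Terminal payoffs V(N, i) = max(K - S_T, 0):
  V(4,0) = 0.000000; V(4,1) = 0.000000; V(4,2) = 1.460000; V(4,3) = 45.736140; V(4,4) = 70.331760
Backward induction: V(k, i) = exp(-r*dt) * [p * V(k+1, i) + (1-p) * V(k+1, i+1)].
  V(3,0) = exp(-r*dt) * [p*0.000000 + (1-p)*0.000000] = 0.000000
  V(3,1) = exp(-r*dt) * [p*0.000000 + (1-p)*1.460000] = 0.752622
  V(3,2) = exp(-r*dt) * [p*1.460000 + (1-p)*45.736140] = 24.246821
  V(3,3) = exp(-r*dt) * [p*45.736140 + (1-p)*70.331760] = 57.246807
  V(2,0) = exp(-r*dt) * [p*0.000000 + (1-p)*0.752622] = 0.387973
  V(2,1) = exp(-r*dt) * [p*0.752622 + (1-p)*24.246821] = 12.844532
  V(2,2) = exp(-r*dt) * [p*24.246821 + (1-p)*57.246807] = 40.638798
  V(1,0) = exp(-r*dt) * [p*0.387973 + (1-p)*12.844532] = 6.799352
  V(1,1) = exp(-r*dt) * [p*12.844532 + (1-p)*40.638798] = 26.844239
  V(0,0) = exp(-r*dt) * [p*6.799352 + (1-p)*26.844239] = 16.958708


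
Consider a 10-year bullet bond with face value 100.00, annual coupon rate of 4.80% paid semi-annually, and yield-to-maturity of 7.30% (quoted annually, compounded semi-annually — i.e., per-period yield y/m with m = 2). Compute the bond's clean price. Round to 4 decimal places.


Coupon per period c = face * coupon_rate / m = 2.400000
Periods per year m = 2; per-period yield y/m = 0.036500
Number of cashflows N = 20
Cashflows (t years, CF_t, discount factor 1/(1+y/m)^(m*t), PV):
  t = 0.5000: CF_t = 2.400000, DF = 0.964785, PV = 2.315485
  t = 1.0000: CF_t = 2.400000, DF = 0.930811, PV = 2.233946
  t = 1.5000: CF_t = 2.400000, DF = 0.898033, PV = 2.155278
  t = 2.0000: CF_t = 2.400000, DF = 0.866409, PV = 2.079381
  t = 2.5000: CF_t = 2.400000, DF = 0.835898, PV = 2.006156
  t = 3.0000: CF_t = 2.400000, DF = 0.806462, PV = 1.935510
  t = 3.5000: CF_t = 2.400000, DF = 0.778063, PV = 1.867352
  t = 4.0000: CF_t = 2.400000, DF = 0.750664, PV = 1.801593
  t = 4.5000: CF_t = 2.400000, DF = 0.724230, PV = 1.738151
  t = 5.0000: CF_t = 2.400000, DF = 0.698726, PV = 1.676943
  t = 5.5000: CF_t = 2.400000, DF = 0.674121, PV = 1.617890
  t = 6.0000: CF_t = 2.400000, DF = 0.650382, PV = 1.560916
  t = 6.5000: CF_t = 2.400000, DF = 0.627479, PV = 1.505949
  t = 7.0000: CF_t = 2.400000, DF = 0.605382, PV = 1.452917
  t = 7.5000: CF_t = 2.400000, DF = 0.584064, PV = 1.401753
  t = 8.0000: CF_t = 2.400000, DF = 0.563496, PV = 1.352391
  t = 8.5000: CF_t = 2.400000, DF = 0.543653, PV = 1.304767
  t = 9.0000: CF_t = 2.400000, DF = 0.524508, PV = 1.258820
  t = 9.5000: CF_t = 2.400000, DF = 0.506038, PV = 1.214491
  t = 10.0000: CF_t = 102.400000, DF = 0.488218, PV = 49.993533
Price P = sum_t PV_t = 82.473222

Answer: Price = 82.4732


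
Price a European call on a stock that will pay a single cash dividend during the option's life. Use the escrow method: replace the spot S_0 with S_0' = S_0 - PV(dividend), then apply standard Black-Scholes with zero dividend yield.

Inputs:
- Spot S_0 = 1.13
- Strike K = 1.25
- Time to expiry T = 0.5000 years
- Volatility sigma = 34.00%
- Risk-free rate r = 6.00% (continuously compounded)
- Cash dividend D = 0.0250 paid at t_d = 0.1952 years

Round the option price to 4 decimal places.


PV(D) = D * exp(-r * t_d) = 0.0250 * 0.98835632 = 0.02470891
S_0' = S_0 - PV(D) = 1.1300 - 0.02470891 = 1.10529109
d1 = (ln(S_0'/K) + (r + sigma^2/2)*T) / (sigma*sqrt(T)) = -0.26676568
d2 = d1 - sigma*sqrt(T) = -0.50718199
exp(-rT) = 0.97044553
N(d1) = 0.39482479; N(d2) = 0.30601357
C = S_0' * N(d1) - K * exp(-rT) * N(d2) = 1.10529109 * 0.39482479 - 1.2500 * 0.97044553 * 0.30601357 = 0.0652

Answer: Price = 0.0652


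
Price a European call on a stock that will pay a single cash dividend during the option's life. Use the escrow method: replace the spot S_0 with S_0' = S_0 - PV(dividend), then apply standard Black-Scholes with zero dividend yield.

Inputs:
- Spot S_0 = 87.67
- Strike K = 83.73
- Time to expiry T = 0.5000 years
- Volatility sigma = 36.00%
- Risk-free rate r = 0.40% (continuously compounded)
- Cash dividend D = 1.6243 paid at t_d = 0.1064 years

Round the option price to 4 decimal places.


Answer: Price = 9.8874

Derivation:
PV(D) = D * exp(-r * t_d) = 1.6243 * 0.99957449 = 1.62360885
S_0' = S_0 - PV(D) = 87.6700 - 1.62360885 = 86.04639115
d1 = (ln(S_0'/K) + (r + sigma^2/2)*T) / (sigma*sqrt(T)) = 0.24233825
d2 = d1 - sigma*sqrt(T) = -0.01222019
exp(-rT) = 0.99800200
N(d1) = 0.59574096; N(d2) = 0.49512497
C = S_0' * N(d1) - K * exp(-rT) * N(d2) = 86.04639115 * 0.59574096 - 83.7300 * 0.99800200 * 0.49512497 = 9.8874


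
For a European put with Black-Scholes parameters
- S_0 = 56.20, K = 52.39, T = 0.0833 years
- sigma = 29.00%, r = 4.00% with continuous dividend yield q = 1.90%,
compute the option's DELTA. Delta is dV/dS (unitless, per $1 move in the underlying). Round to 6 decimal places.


Answer: Delta = -0.183376

Derivation:
d1 = 0.9014808855; d2 = 0.8177818413
phi(d1) = 0.2657305571; exp(-qT) = 0.9984185518; exp(-rT) = 0.9966735450
N(-d1) = 0.1836663462
Delta = -exp(-qT) * N(-d1) = -0.9984185518 * 0.1836663462 = -0.183376


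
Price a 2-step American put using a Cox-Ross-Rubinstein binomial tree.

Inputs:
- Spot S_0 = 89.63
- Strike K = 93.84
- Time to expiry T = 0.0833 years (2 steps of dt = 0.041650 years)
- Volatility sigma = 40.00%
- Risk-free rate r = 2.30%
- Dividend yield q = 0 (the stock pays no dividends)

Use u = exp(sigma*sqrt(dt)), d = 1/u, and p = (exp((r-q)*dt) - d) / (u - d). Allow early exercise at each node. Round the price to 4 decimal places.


Answer: Price = V(0,0) = 6.8254

Derivation:
dt = T/N = 0.041650
u = exp(sigma*sqrt(dt)) = 1.085058; d = 1/u = 0.921610
p = (exp((r-q)*dt) - d) / (u - d) = 0.485467
Discount per step: exp(-r*dt) = 0.999043
Stock lattice S(k, i) with i counting down-moves:
  k=0: S(0,0) = 89.6300
  k=1: S(1,0) = 97.2537; S(1,1) = 82.6039
  k=2: S(2,0) = 105.5259; S(2,1) = 89.6300; S(2,2) = 76.1286
Terminal payoffs V(N, i) = max(K - S_T, 0):
  V(2,0) = 0.000000; V(2,1) = 4.210000; V(2,2) = 17.711444
Backward induction: V(k, i) = exp(-r*dt) * [p * V(k+1, i) + (1-p) * V(k+1, i+1)]; then take max(V_cont, immediate exercise) for American.
  V(1,0) = exp(-r*dt) * [p*0.000000 + (1-p)*4.210000] = 2.164111; exercise = 0.000000; V(1,0) = max -> 2.164111
  V(1,1) = exp(-r*dt) * [p*4.210000 + (1-p)*17.711444] = 11.146260; exercise = 11.236111; V(1,1) = max -> 11.236111
  V(0,0) = exp(-r*dt) * [p*2.164111 + (1-p)*11.236111] = 6.825416; exercise = 4.210000; V(0,0) = max -> 6.825416


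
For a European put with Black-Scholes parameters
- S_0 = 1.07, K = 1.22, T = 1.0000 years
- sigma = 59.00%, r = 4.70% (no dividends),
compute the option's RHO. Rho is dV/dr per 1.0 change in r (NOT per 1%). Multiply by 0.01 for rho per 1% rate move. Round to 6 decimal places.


d1 = 0.1523013385; d2 = -0.4376986615
phi(d1) = 0.3943421356; exp(-qT) = 1.0000000000; exp(-rT) = 0.9540873976
N(-d2) = 0.6691976300
Rho = -K*T*exp(-rT)*N(-d2) = -1.2200 * 1.0000 * 0.9540873976 * 0.6691976300 = -0.778937

Answer: Rho = -0.778937


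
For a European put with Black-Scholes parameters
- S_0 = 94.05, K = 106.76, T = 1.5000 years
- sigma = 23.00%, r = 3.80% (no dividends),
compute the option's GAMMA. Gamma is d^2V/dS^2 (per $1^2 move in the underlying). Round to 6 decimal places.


d1 = -0.1067898320; d2 = -0.3884811524
phi(d1) = 0.3966739710; exp(-qT) = 1.0000000000; exp(-rT) = 0.9445940694
Gamma = exp(-qT) * phi(d1) / (S * sigma * sqrt(T)) = 1.0000000000 * 0.3966739710 / (94.0500 * 0.2300 * 1.2247448714) = 0.014973

Answer: Gamma = 0.014973


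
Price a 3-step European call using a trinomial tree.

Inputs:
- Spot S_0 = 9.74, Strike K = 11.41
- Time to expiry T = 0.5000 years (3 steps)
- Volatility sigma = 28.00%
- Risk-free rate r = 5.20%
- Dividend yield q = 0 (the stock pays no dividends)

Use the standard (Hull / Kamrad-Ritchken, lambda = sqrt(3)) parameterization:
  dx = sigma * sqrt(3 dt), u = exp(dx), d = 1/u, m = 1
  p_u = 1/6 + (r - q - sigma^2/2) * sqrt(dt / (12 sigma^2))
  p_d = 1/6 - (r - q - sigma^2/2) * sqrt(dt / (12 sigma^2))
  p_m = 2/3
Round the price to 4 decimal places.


Answer: Price = V(0,0) = 0.3174

Derivation:
dt = T/N = 0.166667; dx = sigma*sqrt(3*dt) = 0.197990
u = exp(dx) = 1.218950; d = 1/u = 0.820378
p_u = 0.172054, p_m = 0.666667, p_d = 0.161279
Discount per step: exp(-r*dt) = 0.991371
Stock lattice S(k, j) with j the centered position index:
  k=0: S(0,+0) = 9.7400
  k=1: S(1,-1) = 7.9905; S(1,+0) = 9.7400; S(1,+1) = 11.8726
  k=2: S(2,-2) = 6.5552; S(2,-1) = 7.9905; S(2,+0) = 9.7400; S(2,+1) = 11.8726; S(2,+2) = 14.4721
  k=3: S(3,-3) = 5.3778; S(3,-2) = 6.5552; S(3,-1) = 7.9905; S(3,+0) = 9.7400; S(3,+1) = 11.8726; S(3,+2) = 14.4721; S(3,+3) = 17.6407
Terminal payoffs V(N, j) = max(S_T - K, 0):
  V(3,-3) = 0.000000; V(3,-2) = 0.000000; V(3,-1) = 0.000000; V(3,+0) = 0.000000; V(3,+1) = 0.462574; V(3,+2) = 3.062075; V(3,+3) = 6.230737
Backward induction: V(k, j) = exp(-r*dt) * [p_u * V(k+1, j+1) + p_m * V(k+1, j) + p_d * V(k+1, j-1)]
  V(2,-2) = exp(-r*dt) * [p_u*0.000000 + p_m*0.000000 + p_d*0.000000] = 0.000000
  V(2,-1) = exp(-r*dt) * [p_u*0.000000 + p_m*0.000000 + p_d*0.000000] = 0.000000
  V(2,+0) = exp(-r*dt) * [p_u*0.462574 + p_m*0.000000 + p_d*0.000000] = 0.078901
  V(2,+1) = exp(-r*dt) * [p_u*3.062075 + p_m*0.462574 + p_d*0.000000] = 0.828018
  V(2,+2) = exp(-r*dt) * [p_u*6.230737 + p_m*3.062075 + p_d*0.462574] = 3.160501
  V(1,-1) = exp(-r*dt) * [p_u*0.078901 + p_m*0.000000 + p_d*0.000000] = 0.013458
  V(1,+0) = exp(-r*dt) * [p_u*0.828018 + p_m*0.078901 + p_d*0.000000] = 0.193381
  V(1,+1) = exp(-r*dt) * [p_u*3.160501 + p_m*0.828018 + p_d*0.078901] = 1.098949
  V(0,+0) = exp(-r*dt) * [p_u*1.098949 + p_m*0.193381 + p_d*0.013458] = 0.317407


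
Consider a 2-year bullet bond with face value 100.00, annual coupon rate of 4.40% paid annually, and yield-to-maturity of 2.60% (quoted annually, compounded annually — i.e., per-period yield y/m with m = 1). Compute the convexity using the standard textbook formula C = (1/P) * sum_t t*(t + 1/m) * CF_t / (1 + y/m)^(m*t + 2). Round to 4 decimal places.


Coupon per period c = face * coupon_rate / m = 4.400000
Periods per year m = 1; per-period yield y/m = 0.026000
Number of cashflows N = 2
Cashflows (t years, CF_t, discount factor 1/(1+y/m)^(m*t), PV):
  t = 1.0000: CF_t = 4.400000, DF = 0.974659, PV = 4.288499
  t = 2.0000: CF_t = 104.400000, DF = 0.949960, PV = 99.175815
Price P = sum_t PV_t = 103.464314
Convexity numerator sum_t t*(t + 1/m) * CF_t / (1+y/m)^(m*t + 2):
  t = 1.0000: term = 8.147804
  t = 2.0000: term = 565.278290
Convexity = (1/P) * sum = 573.426094 / 103.464314 = 5.542260

Answer: Convexity = 5.5423


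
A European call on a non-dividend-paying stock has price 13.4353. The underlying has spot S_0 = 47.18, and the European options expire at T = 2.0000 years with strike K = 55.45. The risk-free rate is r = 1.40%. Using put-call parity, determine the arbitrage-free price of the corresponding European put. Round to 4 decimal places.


Answer: Put price = 20.1742

Derivation:
Put-call parity: C - P = S_0 * exp(-qT) - K * exp(-rT).
S_0 * exp(-qT) = 47.1800 * 1.00000000 = 47.18000000
K * exp(-rT) = 55.4500 * 0.97238837 = 53.91893494
P = C - S*exp(-qT) + K*exp(-rT)
P = 13.4353 - 47.18000000 + 53.91893494 = 20.1742


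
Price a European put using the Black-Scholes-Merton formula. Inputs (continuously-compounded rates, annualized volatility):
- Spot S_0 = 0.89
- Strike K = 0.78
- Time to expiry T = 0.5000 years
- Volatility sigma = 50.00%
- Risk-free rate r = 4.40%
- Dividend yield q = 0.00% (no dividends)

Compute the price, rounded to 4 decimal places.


d1 = (ln(S/K) + (r - q + 0.5*sigma^2) * T) / (sigma * sqrt(T)) = 0.61214953
d2 = d1 - sigma * sqrt(T) = 0.25859614
exp(-rT) = 0.97824024; exp(-qT) = 1.00000000
P = K * exp(-rT) * N(-d2) - S_0 * exp(-qT) * N(-d1)
N(-d1) = 0.27021941; N(-d2) = 0.39797343
P = 0.7800 * 0.97824024 * 0.39797343 - 0.8900 * 1.00000000 * 0.27021941 = 0.0632

Answer: Price = 0.0632


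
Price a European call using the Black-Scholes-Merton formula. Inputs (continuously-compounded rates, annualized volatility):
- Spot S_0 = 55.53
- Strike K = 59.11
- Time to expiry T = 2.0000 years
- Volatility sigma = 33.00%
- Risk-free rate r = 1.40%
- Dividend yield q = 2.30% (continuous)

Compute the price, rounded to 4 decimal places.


d1 = (ln(S/K) + (r - q + 0.5*sigma^2) * T) / (sigma * sqrt(T)) = 0.06090397
d2 = d1 - sigma * sqrt(T) = -0.40578651
exp(-rT) = 0.97238837; exp(-qT) = 0.95504196
C = S_0 * exp(-qT) * N(d1) - K * exp(-rT) * N(d2)
N(d1) = 0.52428215; N(d2) = 0.34244974
C = 55.5300 * 0.95504196 * 0.52428215 - 59.1100 * 0.97238837 * 0.34244974 = 8.1212

Answer: Price = 8.1212


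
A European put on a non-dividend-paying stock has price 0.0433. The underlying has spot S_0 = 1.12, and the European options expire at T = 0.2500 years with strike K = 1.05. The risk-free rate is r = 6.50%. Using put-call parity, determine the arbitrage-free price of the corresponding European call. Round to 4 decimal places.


Put-call parity: C - P = S_0 * exp(-qT) - K * exp(-rT).
S_0 * exp(-qT) = 1.1200 * 1.00000000 = 1.12000000
K * exp(-rT) = 1.0500 * 0.98388132 = 1.03307538
C = P + S*exp(-qT) - K*exp(-rT)
C = 0.0433 + 1.12000000 - 1.03307538 = 0.1302

Answer: Call price = 0.1302


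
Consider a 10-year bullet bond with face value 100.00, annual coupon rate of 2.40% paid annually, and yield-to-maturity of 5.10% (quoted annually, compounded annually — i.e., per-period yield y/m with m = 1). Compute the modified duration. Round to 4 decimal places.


Answer: Modified duration = 8.4279

Derivation:
Coupon per period c = face * coupon_rate / m = 2.400000
Periods per year m = 1; per-period yield y/m = 0.051000
Number of cashflows N = 10
Cashflows (t years, CF_t, discount factor 1/(1+y/m)^(m*t), PV):
  t = 1.0000: CF_t = 2.400000, DF = 0.951475, PV = 2.283539
  t = 2.0000: CF_t = 2.400000, DF = 0.905304, PV = 2.172730
  t = 3.0000: CF_t = 2.400000, DF = 0.861374, PV = 2.067298
  t = 4.0000: CF_t = 2.400000, DF = 0.819576, PV = 1.966982
  t = 5.0000: CF_t = 2.400000, DF = 0.779806, PV = 1.871534
  t = 6.0000: CF_t = 2.400000, DF = 0.741965, PV = 1.780717
  t = 7.0000: CF_t = 2.400000, DF = 0.705961, PV = 1.694307
  t = 8.0000: CF_t = 2.400000, DF = 0.671705, PV = 1.612091
  t = 9.0000: CF_t = 2.400000, DF = 0.639110, PV = 1.533864
  t = 10.0000: CF_t = 102.400000, DF = 0.608097, PV = 62.269130
Price P = sum_t PV_t = 79.252193
First compute Macaulay numerator sum_t t * PV_t:
  t * PV_t at t = 1.0000: 2.283539
  t * PV_t at t = 2.0000: 4.345460
  t * PV_t at t = 3.0000: 6.201894
  t * PV_t at t = 4.0000: 7.867928
  t * PV_t at t = 5.0000: 9.357669
  t * PV_t at t = 6.0000: 10.684303
  t * PV_t at t = 7.0000: 11.860152
  t * PV_t at t = 8.0000: 12.896727
  t * PV_t at t = 9.0000: 13.804774
  t * PV_t at t = 10.0000: 622.691298
Macaulay duration D = 701.993745 / 79.252193 = 8.857720
Modified duration = D / (1 + y/m) = 8.857720 / (1 + 0.051000) = 8.427897


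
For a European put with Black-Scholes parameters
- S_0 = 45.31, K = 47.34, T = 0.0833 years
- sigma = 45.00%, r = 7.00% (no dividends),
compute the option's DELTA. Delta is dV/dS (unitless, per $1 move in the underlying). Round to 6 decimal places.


Answer: Delta = -0.590029

Derivation:
d1 = -0.2276194562; d2 = -0.3574972834
phi(d1) = 0.3887402712; exp(-qT) = 1.0000000000; exp(-rT) = 0.9941859673
N(-d1) = 0.5900289535
Delta = -exp(-qT) * N(-d1) = -1.0000000000 * 0.5900289535 = -0.590029


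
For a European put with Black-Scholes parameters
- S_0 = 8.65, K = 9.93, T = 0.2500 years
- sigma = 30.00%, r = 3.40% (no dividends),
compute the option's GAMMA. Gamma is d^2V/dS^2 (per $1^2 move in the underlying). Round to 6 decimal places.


Answer: Gamma = 0.225346

Derivation:
d1 = -0.7883410474; d2 = -0.9383410474
phi(d1) = 0.2923863202; exp(-qT) = 1.0000000000; exp(-rT) = 0.9915360229
Gamma = exp(-qT) * phi(d1) / (S * sigma * sqrt(T)) = 1.0000000000 * 0.2923863202 / (8.6500 * 0.3000 * 0.5000000000) = 0.225346


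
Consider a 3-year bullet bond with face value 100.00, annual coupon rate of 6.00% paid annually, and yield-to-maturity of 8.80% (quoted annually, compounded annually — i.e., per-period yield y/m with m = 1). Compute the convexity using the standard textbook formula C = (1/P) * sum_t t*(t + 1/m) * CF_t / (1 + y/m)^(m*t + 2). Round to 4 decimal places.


Coupon per period c = face * coupon_rate / m = 6.000000
Periods per year m = 1; per-period yield y/m = 0.088000
Number of cashflows N = 3
Cashflows (t years, CF_t, discount factor 1/(1+y/m)^(m*t), PV):
  t = 1.0000: CF_t = 6.000000, DF = 0.919118, PV = 5.514706
  t = 2.0000: CF_t = 6.000000, DF = 0.844777, PV = 5.068663
  t = 3.0000: CF_t = 106.000000, DF = 0.776450, PV = 82.303666
Price P = sum_t PV_t = 92.887035
Convexity numerator sum_t t*(t + 1/m) * CF_t / (1+y/m)^(m*t + 2):
  t = 1.0000: term = 9.317396
  t = 2.0000: term = 25.691350
  t = 3.0000: term = 834.339173
Convexity = (1/P) * sum = 869.347919 / 92.887035 = 9.359195

Answer: Convexity = 9.3592


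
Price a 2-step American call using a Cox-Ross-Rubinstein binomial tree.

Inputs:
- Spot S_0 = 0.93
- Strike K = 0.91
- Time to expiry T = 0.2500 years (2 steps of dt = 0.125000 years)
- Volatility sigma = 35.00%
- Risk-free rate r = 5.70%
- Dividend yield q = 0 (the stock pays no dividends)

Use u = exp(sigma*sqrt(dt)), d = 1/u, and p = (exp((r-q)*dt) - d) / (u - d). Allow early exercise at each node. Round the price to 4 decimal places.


dt = T/N = 0.125000
u = exp(sigma*sqrt(dt)) = 1.131726; d = 1/u = 0.883606
p = (exp((r-q)*dt) - d) / (u - d) = 0.497922
Discount per step: exp(-r*dt) = 0.992900
Stock lattice S(k, i) with i counting down-moves:
  k=0: S(0,0) = 0.9300
  k=1: S(1,0) = 1.0525; S(1,1) = 0.8218
  k=2: S(2,0) = 1.1911; S(2,1) = 0.9300; S(2,2) = 0.7261
Terminal payoffs V(N, i) = max(S_T - K, 0):
  V(2,0) = 0.281147; V(2,1) = 0.020000; V(2,2) = 0.000000
Backward induction: V(k, i) = exp(-r*dt) * [p * V(k+1, i) + (1-p) * V(k+1, i+1)]; then take max(V_cont, immediate exercise) for American.
  V(1,0) = exp(-r*dt) * [p*0.281147 + (1-p)*0.020000] = 0.148966; exercise = 0.142505; V(1,0) = max -> 0.148966
  V(1,1) = exp(-r*dt) * [p*0.020000 + (1-p)*0.000000] = 0.009888; exercise = 0.000000; V(1,1) = max -> 0.009888
  V(0,0) = exp(-r*dt) * [p*0.148966 + (1-p)*0.009888] = 0.078576; exercise = 0.020000; V(0,0) = max -> 0.078576

Answer: Price = V(0,0) = 0.0786


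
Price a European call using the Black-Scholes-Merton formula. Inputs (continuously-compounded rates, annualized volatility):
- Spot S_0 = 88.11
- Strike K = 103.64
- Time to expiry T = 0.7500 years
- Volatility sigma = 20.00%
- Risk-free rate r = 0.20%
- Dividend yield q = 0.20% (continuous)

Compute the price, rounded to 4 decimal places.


d1 = (ln(S/K) + (r - q + 0.5*sigma^2) * T) / (sigma * sqrt(T)) = -0.85065242
d2 = d1 - sigma * sqrt(T) = -1.02385750
exp(-rT) = 0.99850112; exp(-qT) = 0.99850112
C = S_0 * exp(-qT) * N(d1) - K * exp(-rT) * N(d2)
N(d1) = 0.19748123; N(d2) = 0.15295129
C = 88.1100 * 0.99850112 * 0.19748123 - 103.6400 * 0.99850112 * 0.15295129 = 1.5459

Answer: Price = 1.5459


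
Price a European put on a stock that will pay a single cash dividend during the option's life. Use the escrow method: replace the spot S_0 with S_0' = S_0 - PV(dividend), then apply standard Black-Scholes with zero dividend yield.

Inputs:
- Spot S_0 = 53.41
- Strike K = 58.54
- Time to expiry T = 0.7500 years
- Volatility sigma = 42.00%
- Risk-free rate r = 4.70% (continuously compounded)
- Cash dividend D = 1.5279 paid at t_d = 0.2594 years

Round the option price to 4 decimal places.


Answer: Price = 10.3393

Derivation:
PV(D) = D * exp(-r * t_d) = 1.5279 * 0.98788222 = 1.50938524
S_0' = S_0 - PV(D) = 53.4100 - 1.50938524 = 51.90061476
d1 = (ln(S_0'/K) + (r + sigma^2/2)*T) / (sigma*sqrt(T)) = -0.05218049
d2 = d1 - sigma*sqrt(T) = -0.41591116
exp(-rT) = 0.96536405
N(-d1) = 0.52080756; N(-d2) = 0.66126249
P = K * exp(-rT) * N(-d2) - S_0' * N(-d1) = 58.5400 * 0.96536405 * 0.66126249 - 51.90061476 * 0.52080756 = 10.3393


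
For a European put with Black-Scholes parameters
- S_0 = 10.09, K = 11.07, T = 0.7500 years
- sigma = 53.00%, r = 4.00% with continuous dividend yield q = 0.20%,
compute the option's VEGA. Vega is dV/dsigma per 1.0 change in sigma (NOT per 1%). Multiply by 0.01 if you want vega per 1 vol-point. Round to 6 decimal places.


d1 = 0.0896387223; d2 = -0.3693547417
phi(d1) = 0.3973427250; exp(-qT) = 0.9985011244; exp(-rT) = 0.9704455335
Vega = S * exp(-qT) * phi(d1) * sqrt(T) = 10.0900 * 0.9985011244 * 0.3973427250 * 0.8660254038 = 3.466855

Answer: Vega = 3.466855


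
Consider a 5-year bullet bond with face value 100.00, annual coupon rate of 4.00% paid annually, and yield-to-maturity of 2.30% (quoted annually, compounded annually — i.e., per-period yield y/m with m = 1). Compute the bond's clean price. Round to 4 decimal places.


Answer: Price = 107.9436

Derivation:
Coupon per period c = face * coupon_rate / m = 4.000000
Periods per year m = 1; per-period yield y/m = 0.023000
Number of cashflows N = 5
Cashflows (t years, CF_t, discount factor 1/(1+y/m)^(m*t), PV):
  t = 1.0000: CF_t = 4.000000, DF = 0.977517, PV = 3.910068
  t = 2.0000: CF_t = 4.000000, DF = 0.955540, PV = 3.822159
  t = 3.0000: CF_t = 4.000000, DF = 0.934056, PV = 3.736226
  t = 4.0000: CF_t = 4.000000, DF = 0.913056, PV = 3.652224
  t = 5.0000: CF_t = 104.000000, DF = 0.892528, PV = 92.822908
Price P = sum_t PV_t = 107.943585


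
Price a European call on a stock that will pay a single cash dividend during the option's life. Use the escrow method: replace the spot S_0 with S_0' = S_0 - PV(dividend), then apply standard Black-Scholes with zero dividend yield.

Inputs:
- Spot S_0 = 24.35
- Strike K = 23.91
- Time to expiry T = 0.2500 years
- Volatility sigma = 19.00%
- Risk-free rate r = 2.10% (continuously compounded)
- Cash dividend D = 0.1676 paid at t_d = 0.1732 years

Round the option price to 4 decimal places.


Answer: Price = 1.1216

Derivation:
PV(D) = D * exp(-r * t_d) = 0.1676 * 0.99636941 = 0.16699151
S_0' = S_0 - PV(D) = 24.3500 - 0.16699151 = 24.18300849
d1 = (ln(S_0'/K) + (r + sigma^2/2)*T) / (sigma*sqrt(T)) = 0.22227344
d2 = d1 - sigma*sqrt(T) = 0.12727344
exp(-rT) = 0.99476376
N(d1) = 0.58794949; N(d2) = 0.55063801
C = S_0' * N(d1) - K * exp(-rT) * N(d2) = 24.18300849 * 0.58794949 - 23.9100 * 0.99476376 * 0.55063801 = 1.1216


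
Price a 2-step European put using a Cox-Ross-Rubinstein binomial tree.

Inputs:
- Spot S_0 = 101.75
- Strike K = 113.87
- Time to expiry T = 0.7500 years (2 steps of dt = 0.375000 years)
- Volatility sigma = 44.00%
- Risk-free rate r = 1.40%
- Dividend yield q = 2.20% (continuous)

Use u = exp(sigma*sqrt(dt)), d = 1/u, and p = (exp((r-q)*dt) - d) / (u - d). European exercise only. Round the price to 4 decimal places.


Answer: Price = V(0,0) = 23.5468

Derivation:
dt = T/N = 0.375000
u = exp(sigma*sqrt(dt)) = 1.309236; d = 1/u = 0.763804
p = (exp((r-q)*dt) - d) / (u - d) = 0.427552
Discount per step: exp(-r*dt) = 0.994764
Stock lattice S(k, i) with i counting down-moves:
  k=0: S(0,0) = 101.7500
  k=1: S(1,0) = 133.2148; S(1,1) = 77.7171
  k=2: S(2,0) = 174.4096; S(2,1) = 101.7500; S(2,2) = 59.3606
Terminal payoffs V(N, i) = max(K - S_T, 0):
  V(2,0) = 0.000000; V(2,1) = 12.120000; V(2,2) = 54.509378
Backward induction: V(k, i) = exp(-r*dt) * [p * V(k+1, i) + (1-p) * V(k+1, i+1)].
  V(1,0) = exp(-r*dt) * [p*0.000000 + (1-p)*12.120000] = 6.901745
  V(1,1) = exp(-r*dt) * [p*12.120000 + (1-p)*54.509378] = 36.195205
  V(0,0) = exp(-r*dt) * [p*6.901745 + (1-p)*36.195205] = 23.546792


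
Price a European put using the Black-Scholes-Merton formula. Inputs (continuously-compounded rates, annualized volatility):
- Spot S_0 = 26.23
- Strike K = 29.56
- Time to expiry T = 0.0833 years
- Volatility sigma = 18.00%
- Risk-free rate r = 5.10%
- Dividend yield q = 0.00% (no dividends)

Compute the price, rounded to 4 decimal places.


Answer: Price = 3.2114

Derivation:
d1 = (ln(S/K) + (r - q + 0.5*sigma^2) * T) / (sigma * sqrt(T)) = -2.19284047
d2 = d1 - sigma * sqrt(T) = -2.24479160
exp(-rT) = 0.99576071; exp(-qT) = 1.00000000
P = K * exp(-rT) * N(-d2) - S_0 * exp(-qT) * N(-d1)
N(-d1) = 0.98584056; N(-d2) = 0.98760924
P = 29.5600 * 0.99576071 * 0.98760924 - 26.2300 * 1.00000000 * 0.98584056 = 3.2114


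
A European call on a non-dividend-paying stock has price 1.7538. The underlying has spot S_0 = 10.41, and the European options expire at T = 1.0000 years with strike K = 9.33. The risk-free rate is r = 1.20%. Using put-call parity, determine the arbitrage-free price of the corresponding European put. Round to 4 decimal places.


Put-call parity: C - P = S_0 * exp(-qT) - K * exp(-rT).
S_0 * exp(-qT) = 10.4100 * 1.00000000 = 10.41000000
K * exp(-rT) = 9.3300 * 0.98807171 = 9.21870908
P = C - S*exp(-qT) + K*exp(-rT)
P = 1.7538 - 10.41000000 + 9.21870908 = 0.5625

Answer: Put price = 0.5625


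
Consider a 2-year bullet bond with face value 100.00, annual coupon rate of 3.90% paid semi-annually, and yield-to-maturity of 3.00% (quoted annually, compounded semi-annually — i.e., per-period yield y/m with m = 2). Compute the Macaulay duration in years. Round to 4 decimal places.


Coupon per period c = face * coupon_rate / m = 1.950000
Periods per year m = 2; per-period yield y/m = 0.015000
Number of cashflows N = 4
Cashflows (t years, CF_t, discount factor 1/(1+y/m)^(m*t), PV):
  t = 0.5000: CF_t = 1.950000, DF = 0.985222, PV = 1.921182
  t = 1.0000: CF_t = 1.950000, DF = 0.970662, PV = 1.892790
  t = 1.5000: CF_t = 1.950000, DF = 0.956317, PV = 1.864818
  t = 2.0000: CF_t = 101.950000, DF = 0.942184, PV = 96.055682
Price P = sum_t PV_t = 101.734473
Macaulay numerator sum_t t * PV_t:
  t * PV_t at t = 0.5000: 0.960591
  t * PV_t at t = 1.0000: 1.892790
  t * PV_t at t = 1.5000: 2.797227
  t * PV_t at t = 2.0000: 192.111365
Macaulay duration D = (sum_t t * PV_t) / P = 197.761973 / 101.734473 = 1.943903

Answer: Macaulay duration = 1.9439 years


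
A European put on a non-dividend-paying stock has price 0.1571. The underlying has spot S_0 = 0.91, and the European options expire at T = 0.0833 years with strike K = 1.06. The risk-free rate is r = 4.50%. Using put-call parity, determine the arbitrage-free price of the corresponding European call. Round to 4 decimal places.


Put-call parity: C - P = S_0 * exp(-qT) - K * exp(-rT).
S_0 * exp(-qT) = 0.9100 * 1.00000000 = 0.91000000
K * exp(-rT) = 1.0600 * 0.99625852 = 1.05603403
C = P + S*exp(-qT) - K*exp(-rT)
C = 0.1571 + 0.91000000 - 1.05603403 = 0.0111

Answer: Call price = 0.0111


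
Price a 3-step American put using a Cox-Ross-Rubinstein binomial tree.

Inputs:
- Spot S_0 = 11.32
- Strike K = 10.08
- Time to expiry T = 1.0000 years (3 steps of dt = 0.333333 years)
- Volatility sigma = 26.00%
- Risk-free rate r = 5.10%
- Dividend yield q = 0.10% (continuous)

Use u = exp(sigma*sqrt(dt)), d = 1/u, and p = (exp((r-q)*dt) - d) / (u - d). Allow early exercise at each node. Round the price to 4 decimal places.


Answer: Price = V(0,0) = 0.4575

Derivation:
dt = T/N = 0.333333
u = exp(sigma*sqrt(dt)) = 1.161963; d = 1/u = 0.860612
p = (exp((r-q)*dt) - d) / (u - d) = 0.518313
Discount per step: exp(-r*dt) = 0.983144
Stock lattice S(k, i) with i counting down-moves:
  k=0: S(0,0) = 11.3200
  k=1: S(1,0) = 13.1534; S(1,1) = 9.7421
  k=2: S(2,0) = 15.2838; S(2,1) = 11.3200; S(2,2) = 8.3842
  k=3: S(3,0) = 17.7592; S(3,1) = 13.1534; S(3,2) = 9.7421; S(3,3) = 7.2155
Terminal payoffs V(N, i) = max(K - S_T, 0):
  V(3,0) = 0.000000; V(3,1) = 0.000000; V(3,2) = 0.337868; V(3,3) = 2.864454
Backward induction: V(k, i) = exp(-r*dt) * [p * V(k+1, i) + (1-p) * V(k+1, i+1)]; then take max(V_cont, immediate exercise) for American.
  V(2,0) = exp(-r*dt) * [p*0.000000 + (1-p)*0.000000] = 0.000000; exercise = 0.000000; V(2,0) = max -> 0.000000
  V(2,1) = exp(-r*dt) * [p*0.000000 + (1-p)*0.337868] = 0.160003; exercise = 0.000000; V(2,1) = max -> 0.160003
  V(2,2) = exp(-r*dt) * [p*0.337868 + (1-p)*2.864454] = 1.528683; exercise = 1.695800; V(2,2) = max -> 1.695800
  V(1,0) = exp(-r*dt) * [p*0.000000 + (1-p)*0.160003] = 0.075772; exercise = 0.000000; V(1,0) = max -> 0.075772
  V(1,1) = exp(-r*dt) * [p*0.160003 + (1-p)*1.695800] = 0.884611; exercise = 0.337868; V(1,1) = max -> 0.884611
  V(0,0) = exp(-r*dt) * [p*0.075772 + (1-p)*0.884611] = 0.457535; exercise = 0.000000; V(0,0) = max -> 0.457535


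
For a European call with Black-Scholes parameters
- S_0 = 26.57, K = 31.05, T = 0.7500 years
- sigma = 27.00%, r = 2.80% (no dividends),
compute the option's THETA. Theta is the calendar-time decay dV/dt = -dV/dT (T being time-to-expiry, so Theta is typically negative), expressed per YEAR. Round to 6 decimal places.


Answer: Theta = -1.694440

Derivation:
d1 = -0.4596501405; d2 = -0.6934769995
phi(d1) = 0.3589480319; exp(-qT) = 1.0000000000; exp(-rT) = 0.9792189646
Theta = -S*exp(-qT)*phi(d1)*sigma/(2*sqrt(T)) - r*K*exp(-rT)*N(d2) + q*S*exp(-qT)*N(d1)
N(d1) = 0.3228836815; N(d2) = 0.2440051276; sqrt(T) = 0.8660254038
Term 1 = -26.5700 * 1.0000000000 * 0.3589480319 * 0.2700 / (2 * 0.8660254038) = -1.4867100173
Term 2 = -0.0280 * 31.0500 * 0.9792189646 * 0.2440051276 = -0.2077296094
Term 3 = 0 (no dividend yield, q = 0)
Theta = -1.4867100173 + (-0.2077296094) + (0.0000000000) = -1.694440
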